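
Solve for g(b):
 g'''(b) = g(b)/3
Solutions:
 g(b) = C3*exp(3^(2/3)*b/3) + (C1*sin(3^(1/6)*b/2) + C2*cos(3^(1/6)*b/2))*exp(-3^(2/3)*b/6)


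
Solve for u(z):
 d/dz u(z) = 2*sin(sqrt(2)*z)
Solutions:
 u(z) = C1 - sqrt(2)*cos(sqrt(2)*z)


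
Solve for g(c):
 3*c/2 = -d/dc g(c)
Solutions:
 g(c) = C1 - 3*c^2/4


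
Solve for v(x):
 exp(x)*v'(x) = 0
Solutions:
 v(x) = C1


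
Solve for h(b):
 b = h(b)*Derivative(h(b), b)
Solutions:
 h(b) = -sqrt(C1 + b^2)
 h(b) = sqrt(C1 + b^2)


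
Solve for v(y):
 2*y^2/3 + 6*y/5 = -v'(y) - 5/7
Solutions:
 v(y) = C1 - 2*y^3/9 - 3*y^2/5 - 5*y/7


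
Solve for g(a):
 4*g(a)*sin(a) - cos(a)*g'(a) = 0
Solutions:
 g(a) = C1/cos(a)^4


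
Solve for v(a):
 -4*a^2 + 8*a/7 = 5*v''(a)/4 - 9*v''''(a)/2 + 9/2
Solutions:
 v(a) = C1 + C2*a + C3*exp(-sqrt(10)*a/6) + C4*exp(sqrt(10)*a/6) - 4*a^4/15 + 16*a^3/105 - 333*a^2/25


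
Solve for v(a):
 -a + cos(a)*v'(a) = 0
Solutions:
 v(a) = C1 + Integral(a/cos(a), a)


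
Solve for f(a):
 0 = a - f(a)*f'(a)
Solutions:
 f(a) = -sqrt(C1 + a^2)
 f(a) = sqrt(C1 + a^2)


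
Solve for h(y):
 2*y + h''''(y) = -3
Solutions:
 h(y) = C1 + C2*y + C3*y^2 + C4*y^3 - y^5/60 - y^4/8


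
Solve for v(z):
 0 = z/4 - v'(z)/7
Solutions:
 v(z) = C1 + 7*z^2/8


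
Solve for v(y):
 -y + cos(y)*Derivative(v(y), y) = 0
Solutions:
 v(y) = C1 + Integral(y/cos(y), y)


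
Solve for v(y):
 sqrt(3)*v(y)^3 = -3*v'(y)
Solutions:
 v(y) = -sqrt(6)*sqrt(-1/(C1 - sqrt(3)*y))/2
 v(y) = sqrt(6)*sqrt(-1/(C1 - sqrt(3)*y))/2


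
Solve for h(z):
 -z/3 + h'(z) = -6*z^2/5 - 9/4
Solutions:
 h(z) = C1 - 2*z^3/5 + z^2/6 - 9*z/4


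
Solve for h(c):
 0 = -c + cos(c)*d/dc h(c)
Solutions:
 h(c) = C1 + Integral(c/cos(c), c)


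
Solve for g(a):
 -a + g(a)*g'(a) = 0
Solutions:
 g(a) = -sqrt(C1 + a^2)
 g(a) = sqrt(C1 + a^2)


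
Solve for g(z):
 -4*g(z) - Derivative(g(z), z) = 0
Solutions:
 g(z) = C1*exp(-4*z)


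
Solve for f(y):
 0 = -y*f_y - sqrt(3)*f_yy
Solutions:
 f(y) = C1 + C2*erf(sqrt(2)*3^(3/4)*y/6)


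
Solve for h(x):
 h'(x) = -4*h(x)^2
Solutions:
 h(x) = 1/(C1 + 4*x)


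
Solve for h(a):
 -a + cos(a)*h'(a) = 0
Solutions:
 h(a) = C1 + Integral(a/cos(a), a)


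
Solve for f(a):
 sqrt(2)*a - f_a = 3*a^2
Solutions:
 f(a) = C1 - a^3 + sqrt(2)*a^2/2


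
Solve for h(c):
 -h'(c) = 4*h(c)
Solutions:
 h(c) = C1*exp(-4*c)


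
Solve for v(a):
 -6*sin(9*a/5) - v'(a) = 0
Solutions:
 v(a) = C1 + 10*cos(9*a/5)/3


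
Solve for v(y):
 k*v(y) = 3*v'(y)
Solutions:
 v(y) = C1*exp(k*y/3)


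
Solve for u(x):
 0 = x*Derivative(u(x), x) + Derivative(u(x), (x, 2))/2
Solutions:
 u(x) = C1 + C2*erf(x)


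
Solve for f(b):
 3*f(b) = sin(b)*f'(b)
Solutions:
 f(b) = C1*(cos(b) - 1)^(3/2)/(cos(b) + 1)^(3/2)


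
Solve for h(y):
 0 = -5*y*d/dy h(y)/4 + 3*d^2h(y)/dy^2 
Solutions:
 h(y) = C1 + C2*erfi(sqrt(30)*y/12)


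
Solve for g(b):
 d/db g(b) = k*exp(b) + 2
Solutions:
 g(b) = C1 + 2*b + k*exp(b)


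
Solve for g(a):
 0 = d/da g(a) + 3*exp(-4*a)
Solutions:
 g(a) = C1 + 3*exp(-4*a)/4


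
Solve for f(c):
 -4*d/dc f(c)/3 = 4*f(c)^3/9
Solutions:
 f(c) = -sqrt(6)*sqrt(-1/(C1 - c))/2
 f(c) = sqrt(6)*sqrt(-1/(C1 - c))/2


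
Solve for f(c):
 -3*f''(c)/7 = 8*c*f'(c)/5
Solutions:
 f(c) = C1 + C2*erf(2*sqrt(105)*c/15)


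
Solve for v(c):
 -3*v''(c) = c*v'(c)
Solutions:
 v(c) = C1 + C2*erf(sqrt(6)*c/6)


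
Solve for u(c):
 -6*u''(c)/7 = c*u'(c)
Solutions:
 u(c) = C1 + C2*erf(sqrt(21)*c/6)


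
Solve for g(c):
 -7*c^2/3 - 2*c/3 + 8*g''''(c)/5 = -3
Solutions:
 g(c) = C1 + C2*c + C3*c^2 + C4*c^3 + 7*c^6/1728 + c^5/288 - 5*c^4/64


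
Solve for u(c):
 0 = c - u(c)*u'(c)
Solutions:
 u(c) = -sqrt(C1 + c^2)
 u(c) = sqrt(C1 + c^2)


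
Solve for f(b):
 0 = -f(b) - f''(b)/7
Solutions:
 f(b) = C1*sin(sqrt(7)*b) + C2*cos(sqrt(7)*b)


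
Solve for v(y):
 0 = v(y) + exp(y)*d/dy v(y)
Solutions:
 v(y) = C1*exp(exp(-y))


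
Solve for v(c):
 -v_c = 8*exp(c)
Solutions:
 v(c) = C1 - 8*exp(c)


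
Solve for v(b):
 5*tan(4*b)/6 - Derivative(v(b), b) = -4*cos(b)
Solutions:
 v(b) = C1 - 5*log(cos(4*b))/24 + 4*sin(b)


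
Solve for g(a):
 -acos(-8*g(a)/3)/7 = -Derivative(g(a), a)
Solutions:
 Integral(1/acos(-8*_y/3), (_y, g(a))) = C1 + a/7


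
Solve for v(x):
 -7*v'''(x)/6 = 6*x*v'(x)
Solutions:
 v(x) = C1 + Integral(C2*airyai(-42^(2/3)*x/7) + C3*airybi(-42^(2/3)*x/7), x)


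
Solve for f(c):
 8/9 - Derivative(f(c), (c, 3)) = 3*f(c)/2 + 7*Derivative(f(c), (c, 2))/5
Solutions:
 f(c) = C1*exp(c*(-28 + 98*2^(2/3)/(45*sqrt(64345) + 11497)^(1/3) + 2^(1/3)*(45*sqrt(64345) + 11497)^(1/3))/60)*sin(2^(1/3)*sqrt(3)*c*(-(45*sqrt(64345) + 11497)^(1/3) + 98*2^(1/3)/(45*sqrt(64345) + 11497)^(1/3))/60) + C2*exp(c*(-28 + 98*2^(2/3)/(45*sqrt(64345) + 11497)^(1/3) + 2^(1/3)*(45*sqrt(64345) + 11497)^(1/3))/60)*cos(2^(1/3)*sqrt(3)*c*(-(45*sqrt(64345) + 11497)^(1/3) + 98*2^(1/3)/(45*sqrt(64345) + 11497)^(1/3))/60) + C3*exp(-c*(98*2^(2/3)/(45*sqrt(64345) + 11497)^(1/3) + 14 + 2^(1/3)*(45*sqrt(64345) + 11497)^(1/3))/30) + 16/27


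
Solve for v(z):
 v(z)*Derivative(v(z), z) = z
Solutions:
 v(z) = -sqrt(C1 + z^2)
 v(z) = sqrt(C1 + z^2)


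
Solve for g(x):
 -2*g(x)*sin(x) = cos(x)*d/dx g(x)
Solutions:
 g(x) = C1*cos(x)^2


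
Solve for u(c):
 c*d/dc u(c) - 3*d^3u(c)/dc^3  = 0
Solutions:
 u(c) = C1 + Integral(C2*airyai(3^(2/3)*c/3) + C3*airybi(3^(2/3)*c/3), c)


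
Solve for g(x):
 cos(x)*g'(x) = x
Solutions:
 g(x) = C1 + Integral(x/cos(x), x)


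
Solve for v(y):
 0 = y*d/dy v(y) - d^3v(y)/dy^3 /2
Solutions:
 v(y) = C1 + Integral(C2*airyai(2^(1/3)*y) + C3*airybi(2^(1/3)*y), y)


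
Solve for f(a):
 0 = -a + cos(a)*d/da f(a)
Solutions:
 f(a) = C1 + Integral(a/cos(a), a)


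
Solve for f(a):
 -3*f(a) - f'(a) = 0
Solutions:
 f(a) = C1*exp(-3*a)


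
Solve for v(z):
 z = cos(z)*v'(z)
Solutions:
 v(z) = C1 + Integral(z/cos(z), z)


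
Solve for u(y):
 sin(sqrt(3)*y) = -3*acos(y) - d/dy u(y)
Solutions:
 u(y) = C1 - 3*y*acos(y) + 3*sqrt(1 - y^2) + sqrt(3)*cos(sqrt(3)*y)/3


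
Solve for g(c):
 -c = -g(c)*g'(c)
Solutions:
 g(c) = -sqrt(C1 + c^2)
 g(c) = sqrt(C1 + c^2)


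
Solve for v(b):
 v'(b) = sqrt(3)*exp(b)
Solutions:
 v(b) = C1 + sqrt(3)*exp(b)


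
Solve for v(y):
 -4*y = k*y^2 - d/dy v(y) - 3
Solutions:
 v(y) = C1 + k*y^3/3 + 2*y^2 - 3*y


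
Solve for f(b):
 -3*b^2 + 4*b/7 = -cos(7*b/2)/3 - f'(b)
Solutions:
 f(b) = C1 + b^3 - 2*b^2/7 - 2*sin(7*b/2)/21


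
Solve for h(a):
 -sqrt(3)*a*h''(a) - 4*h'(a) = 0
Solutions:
 h(a) = C1 + C2*a^(1 - 4*sqrt(3)/3)


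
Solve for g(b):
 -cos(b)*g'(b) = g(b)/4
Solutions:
 g(b) = C1*(sin(b) - 1)^(1/8)/(sin(b) + 1)^(1/8)


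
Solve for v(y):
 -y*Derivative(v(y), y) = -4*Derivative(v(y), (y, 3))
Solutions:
 v(y) = C1 + Integral(C2*airyai(2^(1/3)*y/2) + C3*airybi(2^(1/3)*y/2), y)


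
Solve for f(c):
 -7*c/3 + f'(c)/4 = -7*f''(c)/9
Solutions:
 f(c) = C1 + C2*exp(-9*c/28) + 14*c^2/3 - 784*c/27


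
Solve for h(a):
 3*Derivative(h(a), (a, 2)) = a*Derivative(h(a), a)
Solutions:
 h(a) = C1 + C2*erfi(sqrt(6)*a/6)


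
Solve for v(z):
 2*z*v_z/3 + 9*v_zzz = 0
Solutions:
 v(z) = C1 + Integral(C2*airyai(-2^(1/3)*z/3) + C3*airybi(-2^(1/3)*z/3), z)


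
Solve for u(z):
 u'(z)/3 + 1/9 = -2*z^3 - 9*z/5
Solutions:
 u(z) = C1 - 3*z^4/2 - 27*z^2/10 - z/3


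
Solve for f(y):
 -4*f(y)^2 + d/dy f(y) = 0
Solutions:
 f(y) = -1/(C1 + 4*y)


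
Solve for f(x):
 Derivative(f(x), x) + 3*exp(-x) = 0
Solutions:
 f(x) = C1 + 3*exp(-x)


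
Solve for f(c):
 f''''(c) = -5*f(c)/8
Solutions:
 f(c) = (C1*sin(2^(3/4)*5^(1/4)*c/4) + C2*cos(2^(3/4)*5^(1/4)*c/4))*exp(-2^(3/4)*5^(1/4)*c/4) + (C3*sin(2^(3/4)*5^(1/4)*c/4) + C4*cos(2^(3/4)*5^(1/4)*c/4))*exp(2^(3/4)*5^(1/4)*c/4)


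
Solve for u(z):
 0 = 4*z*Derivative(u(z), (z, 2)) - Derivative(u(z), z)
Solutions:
 u(z) = C1 + C2*z^(5/4)


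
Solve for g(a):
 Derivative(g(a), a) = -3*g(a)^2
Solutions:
 g(a) = 1/(C1 + 3*a)


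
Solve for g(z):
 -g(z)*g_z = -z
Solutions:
 g(z) = -sqrt(C1 + z^2)
 g(z) = sqrt(C1 + z^2)


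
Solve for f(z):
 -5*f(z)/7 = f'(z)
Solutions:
 f(z) = C1*exp(-5*z/7)


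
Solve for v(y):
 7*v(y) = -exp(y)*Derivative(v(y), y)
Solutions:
 v(y) = C1*exp(7*exp(-y))


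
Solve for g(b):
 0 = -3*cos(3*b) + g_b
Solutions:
 g(b) = C1 + sin(3*b)


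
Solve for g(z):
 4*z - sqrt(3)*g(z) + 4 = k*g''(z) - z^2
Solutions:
 g(z) = C1*exp(-3^(1/4)*z*sqrt(-1/k)) + C2*exp(3^(1/4)*z*sqrt(-1/k)) - 2*k/3 + sqrt(3)*z^2/3 + 4*sqrt(3)*z/3 + 4*sqrt(3)/3


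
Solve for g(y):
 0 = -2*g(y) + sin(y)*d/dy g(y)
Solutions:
 g(y) = C1*(cos(y) - 1)/(cos(y) + 1)


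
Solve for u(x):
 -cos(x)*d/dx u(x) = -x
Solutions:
 u(x) = C1 + Integral(x/cos(x), x)


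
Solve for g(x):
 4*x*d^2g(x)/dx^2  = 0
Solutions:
 g(x) = C1 + C2*x


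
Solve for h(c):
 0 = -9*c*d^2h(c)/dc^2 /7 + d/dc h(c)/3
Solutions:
 h(c) = C1 + C2*c^(34/27)


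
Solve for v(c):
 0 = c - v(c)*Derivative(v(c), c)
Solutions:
 v(c) = -sqrt(C1 + c^2)
 v(c) = sqrt(C1 + c^2)


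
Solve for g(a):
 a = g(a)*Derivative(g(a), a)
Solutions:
 g(a) = -sqrt(C1 + a^2)
 g(a) = sqrt(C1 + a^2)


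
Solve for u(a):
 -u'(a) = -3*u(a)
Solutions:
 u(a) = C1*exp(3*a)


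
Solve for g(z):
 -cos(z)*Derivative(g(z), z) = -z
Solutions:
 g(z) = C1 + Integral(z/cos(z), z)


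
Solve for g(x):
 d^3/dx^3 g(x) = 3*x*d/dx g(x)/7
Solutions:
 g(x) = C1 + Integral(C2*airyai(3^(1/3)*7^(2/3)*x/7) + C3*airybi(3^(1/3)*7^(2/3)*x/7), x)


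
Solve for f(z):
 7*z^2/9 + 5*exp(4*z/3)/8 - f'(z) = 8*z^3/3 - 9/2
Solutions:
 f(z) = C1 - 2*z^4/3 + 7*z^3/27 + 9*z/2 + 15*exp(4*z/3)/32


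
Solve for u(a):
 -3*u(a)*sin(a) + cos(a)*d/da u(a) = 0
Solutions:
 u(a) = C1/cos(a)^3


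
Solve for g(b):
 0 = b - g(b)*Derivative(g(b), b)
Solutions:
 g(b) = -sqrt(C1 + b^2)
 g(b) = sqrt(C1 + b^2)


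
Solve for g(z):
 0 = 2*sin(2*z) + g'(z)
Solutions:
 g(z) = C1 + cos(2*z)


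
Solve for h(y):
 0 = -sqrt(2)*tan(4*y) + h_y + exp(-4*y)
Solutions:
 h(y) = C1 + sqrt(2)*log(tan(4*y)^2 + 1)/8 + exp(-4*y)/4


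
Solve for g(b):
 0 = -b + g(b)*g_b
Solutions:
 g(b) = -sqrt(C1 + b^2)
 g(b) = sqrt(C1 + b^2)


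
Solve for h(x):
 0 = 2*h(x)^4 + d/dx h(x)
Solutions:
 h(x) = (-3^(2/3) - 3*3^(1/6)*I)*(1/(C1 + 2*x))^(1/3)/6
 h(x) = (-3^(2/3) + 3*3^(1/6)*I)*(1/(C1 + 2*x))^(1/3)/6
 h(x) = (1/(C1 + 6*x))^(1/3)


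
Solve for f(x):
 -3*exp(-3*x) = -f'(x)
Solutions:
 f(x) = C1 - exp(-3*x)


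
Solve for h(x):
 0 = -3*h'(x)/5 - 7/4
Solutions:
 h(x) = C1 - 35*x/12


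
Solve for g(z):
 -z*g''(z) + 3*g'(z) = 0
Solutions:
 g(z) = C1 + C2*z^4


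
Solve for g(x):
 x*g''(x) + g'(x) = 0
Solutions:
 g(x) = C1 + C2*log(x)


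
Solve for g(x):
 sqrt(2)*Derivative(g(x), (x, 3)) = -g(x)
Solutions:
 g(x) = C3*exp(-2^(5/6)*x/2) + (C1*sin(2^(5/6)*sqrt(3)*x/4) + C2*cos(2^(5/6)*sqrt(3)*x/4))*exp(2^(5/6)*x/4)


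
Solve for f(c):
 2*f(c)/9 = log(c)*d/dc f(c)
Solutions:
 f(c) = C1*exp(2*li(c)/9)


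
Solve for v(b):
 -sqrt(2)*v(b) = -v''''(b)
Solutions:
 v(b) = C1*exp(-2^(1/8)*b) + C2*exp(2^(1/8)*b) + C3*sin(2^(1/8)*b) + C4*cos(2^(1/8)*b)


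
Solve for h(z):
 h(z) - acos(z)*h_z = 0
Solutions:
 h(z) = C1*exp(Integral(1/acos(z), z))


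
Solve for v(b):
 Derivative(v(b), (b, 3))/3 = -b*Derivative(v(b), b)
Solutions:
 v(b) = C1 + Integral(C2*airyai(-3^(1/3)*b) + C3*airybi(-3^(1/3)*b), b)


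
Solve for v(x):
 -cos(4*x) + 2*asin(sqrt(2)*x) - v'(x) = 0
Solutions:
 v(x) = C1 + 2*x*asin(sqrt(2)*x) + sqrt(2)*sqrt(1 - 2*x^2) - sin(4*x)/4


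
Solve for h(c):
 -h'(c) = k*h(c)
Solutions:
 h(c) = C1*exp(-c*k)


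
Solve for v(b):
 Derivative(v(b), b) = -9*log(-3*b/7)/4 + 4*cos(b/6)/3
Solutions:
 v(b) = C1 - 9*b*log(-b)/4 - 9*b*log(3)/4 + 9*b/4 + 9*b*log(7)/4 + 8*sin(b/6)


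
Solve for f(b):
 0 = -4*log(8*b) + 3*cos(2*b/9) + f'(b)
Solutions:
 f(b) = C1 + 4*b*log(b) - 4*b + 12*b*log(2) - 27*sin(2*b/9)/2


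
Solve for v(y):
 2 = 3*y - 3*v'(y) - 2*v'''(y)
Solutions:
 v(y) = C1 + C2*sin(sqrt(6)*y/2) + C3*cos(sqrt(6)*y/2) + y^2/2 - 2*y/3


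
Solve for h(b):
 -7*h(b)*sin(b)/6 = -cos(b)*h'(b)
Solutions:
 h(b) = C1/cos(b)^(7/6)


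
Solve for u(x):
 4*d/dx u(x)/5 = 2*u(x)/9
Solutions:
 u(x) = C1*exp(5*x/18)


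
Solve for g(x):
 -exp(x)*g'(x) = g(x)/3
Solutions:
 g(x) = C1*exp(exp(-x)/3)


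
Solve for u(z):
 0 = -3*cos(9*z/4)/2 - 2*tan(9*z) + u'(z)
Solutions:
 u(z) = C1 - 2*log(cos(9*z))/9 + 2*sin(9*z/4)/3


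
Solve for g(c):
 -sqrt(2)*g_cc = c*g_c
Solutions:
 g(c) = C1 + C2*erf(2^(1/4)*c/2)


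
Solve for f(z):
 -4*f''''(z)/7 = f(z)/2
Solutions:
 f(z) = (C1*sin(2^(3/4)*7^(1/4)*z/4) + C2*cos(2^(3/4)*7^(1/4)*z/4))*exp(-2^(3/4)*7^(1/4)*z/4) + (C3*sin(2^(3/4)*7^(1/4)*z/4) + C4*cos(2^(3/4)*7^(1/4)*z/4))*exp(2^(3/4)*7^(1/4)*z/4)


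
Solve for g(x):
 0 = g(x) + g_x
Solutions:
 g(x) = C1*exp(-x)


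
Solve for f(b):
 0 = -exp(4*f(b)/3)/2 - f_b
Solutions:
 f(b) = 3*log(-(1/(C1 + 2*b))^(1/4)) + 3*log(3)/4
 f(b) = 3*log(1/(C1 + 2*b))/4 + 3*log(3)/4
 f(b) = 3*log(-I*(1/(C1 + 2*b))^(1/4)) + 3*log(3)/4
 f(b) = 3*log(I*(1/(C1 + 2*b))^(1/4)) + 3*log(3)/4


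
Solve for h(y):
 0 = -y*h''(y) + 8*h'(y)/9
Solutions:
 h(y) = C1 + C2*y^(17/9)


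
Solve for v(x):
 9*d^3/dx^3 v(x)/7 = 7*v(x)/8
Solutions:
 v(x) = C3*exp(3^(1/3)*7^(2/3)*x/6) + (C1*sin(3^(5/6)*7^(2/3)*x/12) + C2*cos(3^(5/6)*7^(2/3)*x/12))*exp(-3^(1/3)*7^(2/3)*x/12)


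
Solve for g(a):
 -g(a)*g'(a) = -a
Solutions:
 g(a) = -sqrt(C1 + a^2)
 g(a) = sqrt(C1 + a^2)


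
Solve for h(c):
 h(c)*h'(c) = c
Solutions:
 h(c) = -sqrt(C1 + c^2)
 h(c) = sqrt(C1 + c^2)


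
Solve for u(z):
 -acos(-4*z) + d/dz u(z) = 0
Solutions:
 u(z) = C1 + z*acos(-4*z) + sqrt(1 - 16*z^2)/4


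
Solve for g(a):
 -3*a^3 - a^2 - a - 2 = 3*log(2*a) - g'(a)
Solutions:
 g(a) = C1 + 3*a^4/4 + a^3/3 + a^2/2 + 3*a*log(a) - a + a*log(8)


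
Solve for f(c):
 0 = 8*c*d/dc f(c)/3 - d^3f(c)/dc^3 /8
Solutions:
 f(c) = C1 + Integral(C2*airyai(4*3^(2/3)*c/3) + C3*airybi(4*3^(2/3)*c/3), c)


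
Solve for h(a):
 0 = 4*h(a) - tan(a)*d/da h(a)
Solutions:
 h(a) = C1*sin(a)^4


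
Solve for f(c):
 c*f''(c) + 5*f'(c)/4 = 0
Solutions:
 f(c) = C1 + C2/c^(1/4)


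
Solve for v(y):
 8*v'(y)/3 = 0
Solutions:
 v(y) = C1


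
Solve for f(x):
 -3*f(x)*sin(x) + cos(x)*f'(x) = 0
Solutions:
 f(x) = C1/cos(x)^3


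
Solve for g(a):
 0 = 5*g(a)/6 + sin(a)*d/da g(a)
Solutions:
 g(a) = C1*(cos(a) + 1)^(5/12)/(cos(a) - 1)^(5/12)


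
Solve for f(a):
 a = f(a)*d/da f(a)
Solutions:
 f(a) = -sqrt(C1 + a^2)
 f(a) = sqrt(C1 + a^2)


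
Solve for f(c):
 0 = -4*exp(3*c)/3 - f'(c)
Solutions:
 f(c) = C1 - 4*exp(3*c)/9


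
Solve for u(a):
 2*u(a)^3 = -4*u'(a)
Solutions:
 u(a) = -sqrt(-1/(C1 - a))
 u(a) = sqrt(-1/(C1 - a))


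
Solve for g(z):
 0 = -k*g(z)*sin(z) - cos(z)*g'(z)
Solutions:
 g(z) = C1*exp(k*log(cos(z)))


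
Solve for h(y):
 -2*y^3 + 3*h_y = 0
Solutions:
 h(y) = C1 + y^4/6


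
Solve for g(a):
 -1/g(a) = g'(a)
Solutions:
 g(a) = -sqrt(C1 - 2*a)
 g(a) = sqrt(C1 - 2*a)


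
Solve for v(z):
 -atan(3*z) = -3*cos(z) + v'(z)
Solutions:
 v(z) = C1 - z*atan(3*z) + log(9*z^2 + 1)/6 + 3*sin(z)


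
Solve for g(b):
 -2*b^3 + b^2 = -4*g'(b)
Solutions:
 g(b) = C1 + b^4/8 - b^3/12


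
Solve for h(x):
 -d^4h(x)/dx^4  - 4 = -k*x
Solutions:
 h(x) = C1 + C2*x + C3*x^2 + C4*x^3 + k*x^5/120 - x^4/6


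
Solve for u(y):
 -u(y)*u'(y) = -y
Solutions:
 u(y) = -sqrt(C1 + y^2)
 u(y) = sqrt(C1 + y^2)


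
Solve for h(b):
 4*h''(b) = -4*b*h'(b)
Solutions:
 h(b) = C1 + C2*erf(sqrt(2)*b/2)


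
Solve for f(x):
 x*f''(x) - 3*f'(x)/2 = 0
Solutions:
 f(x) = C1 + C2*x^(5/2)


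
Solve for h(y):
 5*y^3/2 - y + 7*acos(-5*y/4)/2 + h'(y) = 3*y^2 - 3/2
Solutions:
 h(y) = C1 - 5*y^4/8 + y^3 + y^2/2 - 7*y*acos(-5*y/4)/2 - 3*y/2 - 7*sqrt(16 - 25*y^2)/10


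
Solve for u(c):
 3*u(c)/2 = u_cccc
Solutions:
 u(c) = C1*exp(-2^(3/4)*3^(1/4)*c/2) + C2*exp(2^(3/4)*3^(1/4)*c/2) + C3*sin(2^(3/4)*3^(1/4)*c/2) + C4*cos(2^(3/4)*3^(1/4)*c/2)


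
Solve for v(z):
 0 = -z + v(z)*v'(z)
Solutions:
 v(z) = -sqrt(C1 + z^2)
 v(z) = sqrt(C1 + z^2)


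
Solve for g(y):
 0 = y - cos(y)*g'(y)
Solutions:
 g(y) = C1 + Integral(y/cos(y), y)


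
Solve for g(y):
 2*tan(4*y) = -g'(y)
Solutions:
 g(y) = C1 + log(cos(4*y))/2


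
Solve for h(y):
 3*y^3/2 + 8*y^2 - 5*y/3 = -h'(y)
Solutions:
 h(y) = C1 - 3*y^4/8 - 8*y^3/3 + 5*y^2/6


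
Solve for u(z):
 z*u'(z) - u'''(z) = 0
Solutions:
 u(z) = C1 + Integral(C2*airyai(z) + C3*airybi(z), z)


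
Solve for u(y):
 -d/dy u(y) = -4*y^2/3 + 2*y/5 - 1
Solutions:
 u(y) = C1 + 4*y^3/9 - y^2/5 + y


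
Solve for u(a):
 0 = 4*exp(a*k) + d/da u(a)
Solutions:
 u(a) = C1 - 4*exp(a*k)/k


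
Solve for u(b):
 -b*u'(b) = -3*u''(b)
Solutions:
 u(b) = C1 + C2*erfi(sqrt(6)*b/6)


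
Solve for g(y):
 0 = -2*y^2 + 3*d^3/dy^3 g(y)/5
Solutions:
 g(y) = C1 + C2*y + C3*y^2 + y^5/18


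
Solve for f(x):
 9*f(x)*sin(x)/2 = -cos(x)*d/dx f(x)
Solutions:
 f(x) = C1*cos(x)^(9/2)


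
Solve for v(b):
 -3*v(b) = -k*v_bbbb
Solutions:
 v(b) = C1*exp(-3^(1/4)*b*(1/k)^(1/4)) + C2*exp(3^(1/4)*b*(1/k)^(1/4)) + C3*exp(-3^(1/4)*I*b*(1/k)^(1/4)) + C4*exp(3^(1/4)*I*b*(1/k)^(1/4))


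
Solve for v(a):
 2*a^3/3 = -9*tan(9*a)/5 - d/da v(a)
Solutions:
 v(a) = C1 - a^4/6 + log(cos(9*a))/5


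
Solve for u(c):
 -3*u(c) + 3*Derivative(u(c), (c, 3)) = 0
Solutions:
 u(c) = C3*exp(c) + (C1*sin(sqrt(3)*c/2) + C2*cos(sqrt(3)*c/2))*exp(-c/2)


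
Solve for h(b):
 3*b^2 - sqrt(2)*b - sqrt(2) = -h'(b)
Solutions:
 h(b) = C1 - b^3 + sqrt(2)*b^2/2 + sqrt(2)*b


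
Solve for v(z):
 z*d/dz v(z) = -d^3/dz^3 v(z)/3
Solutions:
 v(z) = C1 + Integral(C2*airyai(-3^(1/3)*z) + C3*airybi(-3^(1/3)*z), z)


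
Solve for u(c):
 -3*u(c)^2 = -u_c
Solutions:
 u(c) = -1/(C1 + 3*c)


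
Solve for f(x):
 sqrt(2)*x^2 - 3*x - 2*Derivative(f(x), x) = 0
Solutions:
 f(x) = C1 + sqrt(2)*x^3/6 - 3*x^2/4


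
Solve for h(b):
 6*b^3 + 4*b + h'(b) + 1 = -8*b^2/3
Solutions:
 h(b) = C1 - 3*b^4/2 - 8*b^3/9 - 2*b^2 - b


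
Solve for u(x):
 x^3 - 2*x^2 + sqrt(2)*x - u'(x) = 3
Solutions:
 u(x) = C1 + x^4/4 - 2*x^3/3 + sqrt(2)*x^2/2 - 3*x


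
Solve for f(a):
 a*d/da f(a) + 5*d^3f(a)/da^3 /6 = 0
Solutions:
 f(a) = C1 + Integral(C2*airyai(-5^(2/3)*6^(1/3)*a/5) + C3*airybi(-5^(2/3)*6^(1/3)*a/5), a)


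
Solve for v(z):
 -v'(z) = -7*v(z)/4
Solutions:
 v(z) = C1*exp(7*z/4)


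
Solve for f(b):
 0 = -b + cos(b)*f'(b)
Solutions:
 f(b) = C1 + Integral(b/cos(b), b)


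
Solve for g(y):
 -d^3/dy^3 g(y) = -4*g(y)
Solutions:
 g(y) = C3*exp(2^(2/3)*y) + (C1*sin(2^(2/3)*sqrt(3)*y/2) + C2*cos(2^(2/3)*sqrt(3)*y/2))*exp(-2^(2/3)*y/2)


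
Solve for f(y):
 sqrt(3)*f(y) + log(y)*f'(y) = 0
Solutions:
 f(y) = C1*exp(-sqrt(3)*li(y))


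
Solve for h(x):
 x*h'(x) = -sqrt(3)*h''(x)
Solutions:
 h(x) = C1 + C2*erf(sqrt(2)*3^(3/4)*x/6)


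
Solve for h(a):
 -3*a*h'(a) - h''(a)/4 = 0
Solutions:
 h(a) = C1 + C2*erf(sqrt(6)*a)


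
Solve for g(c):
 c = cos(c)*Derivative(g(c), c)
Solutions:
 g(c) = C1 + Integral(c/cos(c), c)


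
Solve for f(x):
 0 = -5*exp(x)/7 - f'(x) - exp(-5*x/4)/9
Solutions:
 f(x) = C1 - 5*exp(x)/7 + 4*exp(-5*x/4)/45


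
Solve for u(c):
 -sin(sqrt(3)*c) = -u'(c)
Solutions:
 u(c) = C1 - sqrt(3)*cos(sqrt(3)*c)/3


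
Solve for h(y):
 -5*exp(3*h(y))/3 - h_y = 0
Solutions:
 h(y) = log((-1 - sqrt(3)*I)*(1/(C1 + 5*y))^(1/3)/2)
 h(y) = log((-1 + sqrt(3)*I)*(1/(C1 + 5*y))^(1/3)/2)
 h(y) = log(1/(C1 + 5*y))/3


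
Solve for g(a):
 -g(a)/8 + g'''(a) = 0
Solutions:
 g(a) = C3*exp(a/2) + (C1*sin(sqrt(3)*a/4) + C2*cos(sqrt(3)*a/4))*exp(-a/4)


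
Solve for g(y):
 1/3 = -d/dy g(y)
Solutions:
 g(y) = C1 - y/3


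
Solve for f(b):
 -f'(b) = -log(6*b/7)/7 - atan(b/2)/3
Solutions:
 f(b) = C1 + b*log(b)/7 + b*atan(b/2)/3 - b*log(7)/7 - b/7 + b*log(6)/7 - log(b^2 + 4)/3


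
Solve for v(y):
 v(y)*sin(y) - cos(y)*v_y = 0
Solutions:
 v(y) = C1/cos(y)


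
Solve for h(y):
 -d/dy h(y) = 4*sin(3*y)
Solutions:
 h(y) = C1 + 4*cos(3*y)/3


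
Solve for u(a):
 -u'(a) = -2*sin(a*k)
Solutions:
 u(a) = C1 - 2*cos(a*k)/k


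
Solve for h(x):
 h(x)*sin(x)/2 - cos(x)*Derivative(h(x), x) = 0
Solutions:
 h(x) = C1/sqrt(cos(x))


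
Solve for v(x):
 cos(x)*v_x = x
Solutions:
 v(x) = C1 + Integral(x/cos(x), x)


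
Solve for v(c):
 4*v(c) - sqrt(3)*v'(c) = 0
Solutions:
 v(c) = C1*exp(4*sqrt(3)*c/3)


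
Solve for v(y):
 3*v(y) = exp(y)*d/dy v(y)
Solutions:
 v(y) = C1*exp(-3*exp(-y))


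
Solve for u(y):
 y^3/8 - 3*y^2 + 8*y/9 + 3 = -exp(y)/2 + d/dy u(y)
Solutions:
 u(y) = C1 + y^4/32 - y^3 + 4*y^2/9 + 3*y + exp(y)/2


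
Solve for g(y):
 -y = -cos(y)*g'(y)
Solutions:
 g(y) = C1 + Integral(y/cos(y), y)


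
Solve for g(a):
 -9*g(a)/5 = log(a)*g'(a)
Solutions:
 g(a) = C1*exp(-9*li(a)/5)


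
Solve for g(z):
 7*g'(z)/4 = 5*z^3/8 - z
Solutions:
 g(z) = C1 + 5*z^4/56 - 2*z^2/7


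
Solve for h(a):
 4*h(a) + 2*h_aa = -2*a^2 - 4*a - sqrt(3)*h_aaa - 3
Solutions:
 h(a) = C1*exp(a*(-4*sqrt(3) + 2*2^(2/3)/(sqrt(267) + 85*sqrt(3)/9)^(1/3) + 3*2^(1/3)*(sqrt(267) + 85*sqrt(3)/9)^(1/3))/18)*sin(sqrt(3)*a*(-3*(2*sqrt(267) + 170*sqrt(3)/9)^(1/3) + 4/(2*sqrt(267) + 170*sqrt(3)/9)^(1/3))/18) + C2*exp(a*(-4*sqrt(3) + 2*2^(2/3)/(sqrt(267) + 85*sqrt(3)/9)^(1/3) + 3*2^(1/3)*(sqrt(267) + 85*sqrt(3)/9)^(1/3))/18)*cos(sqrt(3)*a*(-3*(2*sqrt(267) + 170*sqrt(3)/9)^(1/3) + 4/(2*sqrt(267) + 170*sqrt(3)/9)^(1/3))/18) + C3*exp(-a*(2*2^(2/3)/(sqrt(267) + 85*sqrt(3)/9)^(1/3) + 2*sqrt(3) + 3*2^(1/3)*(sqrt(267) + 85*sqrt(3)/9)^(1/3))/9) - a^2/2 - a - 1/4


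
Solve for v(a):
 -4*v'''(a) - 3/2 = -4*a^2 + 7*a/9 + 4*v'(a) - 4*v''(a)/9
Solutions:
 v(a) = C1 + a^3/3 + a^2/72 - 1537*a/648 + (C2*sin(sqrt(323)*a/18) + C3*cos(sqrt(323)*a/18))*exp(a/18)


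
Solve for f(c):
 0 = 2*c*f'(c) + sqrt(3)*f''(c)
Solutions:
 f(c) = C1 + C2*erf(3^(3/4)*c/3)


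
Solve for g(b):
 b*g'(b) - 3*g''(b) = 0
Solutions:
 g(b) = C1 + C2*erfi(sqrt(6)*b/6)


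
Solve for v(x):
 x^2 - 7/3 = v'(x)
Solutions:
 v(x) = C1 + x^3/3 - 7*x/3


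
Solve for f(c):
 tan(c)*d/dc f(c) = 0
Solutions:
 f(c) = C1


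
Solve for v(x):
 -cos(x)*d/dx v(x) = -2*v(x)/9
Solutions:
 v(x) = C1*(sin(x) + 1)^(1/9)/(sin(x) - 1)^(1/9)


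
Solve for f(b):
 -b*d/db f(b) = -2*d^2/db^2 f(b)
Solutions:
 f(b) = C1 + C2*erfi(b/2)


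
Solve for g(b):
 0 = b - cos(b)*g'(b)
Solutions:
 g(b) = C1 + Integral(b/cos(b), b)


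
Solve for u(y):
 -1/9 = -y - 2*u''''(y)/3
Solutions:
 u(y) = C1 + C2*y + C3*y^2 + C4*y^3 - y^5/80 + y^4/144


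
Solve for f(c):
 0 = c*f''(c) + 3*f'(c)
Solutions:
 f(c) = C1 + C2/c^2


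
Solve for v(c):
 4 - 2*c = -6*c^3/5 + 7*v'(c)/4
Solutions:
 v(c) = C1 + 6*c^4/35 - 4*c^2/7 + 16*c/7


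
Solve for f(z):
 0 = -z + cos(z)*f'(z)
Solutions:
 f(z) = C1 + Integral(z/cos(z), z)


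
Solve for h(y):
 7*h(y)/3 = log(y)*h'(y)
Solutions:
 h(y) = C1*exp(7*li(y)/3)


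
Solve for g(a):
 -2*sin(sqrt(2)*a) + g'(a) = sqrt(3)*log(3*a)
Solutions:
 g(a) = C1 + sqrt(3)*a*(log(a) - 1) + sqrt(3)*a*log(3) - sqrt(2)*cos(sqrt(2)*a)


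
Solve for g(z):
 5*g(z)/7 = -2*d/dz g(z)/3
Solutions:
 g(z) = C1*exp(-15*z/14)


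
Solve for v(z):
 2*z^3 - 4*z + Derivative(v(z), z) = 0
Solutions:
 v(z) = C1 - z^4/2 + 2*z^2


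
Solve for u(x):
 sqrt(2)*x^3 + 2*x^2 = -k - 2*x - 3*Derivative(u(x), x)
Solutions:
 u(x) = C1 - k*x/3 - sqrt(2)*x^4/12 - 2*x^3/9 - x^2/3


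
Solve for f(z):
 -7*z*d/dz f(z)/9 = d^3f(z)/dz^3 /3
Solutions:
 f(z) = C1 + Integral(C2*airyai(-3^(2/3)*7^(1/3)*z/3) + C3*airybi(-3^(2/3)*7^(1/3)*z/3), z)


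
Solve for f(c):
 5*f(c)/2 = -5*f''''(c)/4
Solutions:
 f(c) = (C1*sin(2^(3/4)*c/2) + C2*cos(2^(3/4)*c/2))*exp(-2^(3/4)*c/2) + (C3*sin(2^(3/4)*c/2) + C4*cos(2^(3/4)*c/2))*exp(2^(3/4)*c/2)


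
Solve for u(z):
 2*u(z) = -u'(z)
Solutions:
 u(z) = C1*exp(-2*z)


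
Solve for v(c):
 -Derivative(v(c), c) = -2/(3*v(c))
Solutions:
 v(c) = -sqrt(C1 + 12*c)/3
 v(c) = sqrt(C1 + 12*c)/3


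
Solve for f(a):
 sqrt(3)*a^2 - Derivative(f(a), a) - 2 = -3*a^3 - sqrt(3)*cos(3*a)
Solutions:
 f(a) = C1 + 3*a^4/4 + sqrt(3)*a^3/3 - 2*a + sqrt(3)*sin(3*a)/3


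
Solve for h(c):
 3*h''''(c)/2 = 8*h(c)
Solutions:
 h(c) = C1*exp(-2*3^(3/4)*c/3) + C2*exp(2*3^(3/4)*c/3) + C3*sin(2*3^(3/4)*c/3) + C4*cos(2*3^(3/4)*c/3)


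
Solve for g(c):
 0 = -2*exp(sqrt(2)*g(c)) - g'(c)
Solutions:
 g(c) = sqrt(2)*(2*log(1/(C1 + 2*c)) - log(2))/4


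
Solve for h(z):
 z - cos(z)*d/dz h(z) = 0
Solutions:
 h(z) = C1 + Integral(z/cos(z), z)


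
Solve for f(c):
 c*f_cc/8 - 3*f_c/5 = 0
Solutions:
 f(c) = C1 + C2*c^(29/5)


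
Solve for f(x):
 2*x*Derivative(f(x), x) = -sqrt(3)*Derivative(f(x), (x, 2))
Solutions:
 f(x) = C1 + C2*erf(3^(3/4)*x/3)


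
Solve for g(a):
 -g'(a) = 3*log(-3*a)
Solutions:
 g(a) = C1 - 3*a*log(-a) + 3*a*(1 - log(3))


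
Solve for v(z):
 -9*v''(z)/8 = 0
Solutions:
 v(z) = C1 + C2*z


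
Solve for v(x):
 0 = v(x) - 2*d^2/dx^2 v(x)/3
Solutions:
 v(x) = C1*exp(-sqrt(6)*x/2) + C2*exp(sqrt(6)*x/2)


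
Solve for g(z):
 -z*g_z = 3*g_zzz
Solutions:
 g(z) = C1 + Integral(C2*airyai(-3^(2/3)*z/3) + C3*airybi(-3^(2/3)*z/3), z)


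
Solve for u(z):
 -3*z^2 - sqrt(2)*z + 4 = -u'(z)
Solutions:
 u(z) = C1 + z^3 + sqrt(2)*z^2/2 - 4*z


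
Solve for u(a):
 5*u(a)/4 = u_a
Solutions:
 u(a) = C1*exp(5*a/4)


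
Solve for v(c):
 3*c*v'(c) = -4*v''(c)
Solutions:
 v(c) = C1 + C2*erf(sqrt(6)*c/4)


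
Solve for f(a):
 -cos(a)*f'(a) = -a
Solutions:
 f(a) = C1 + Integral(a/cos(a), a)


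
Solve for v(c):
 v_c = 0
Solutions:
 v(c) = C1


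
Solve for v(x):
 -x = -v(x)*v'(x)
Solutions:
 v(x) = -sqrt(C1 + x^2)
 v(x) = sqrt(C1 + x^2)


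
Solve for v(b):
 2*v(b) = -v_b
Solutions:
 v(b) = C1*exp(-2*b)


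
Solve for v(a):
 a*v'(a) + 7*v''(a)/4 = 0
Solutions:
 v(a) = C1 + C2*erf(sqrt(14)*a/7)


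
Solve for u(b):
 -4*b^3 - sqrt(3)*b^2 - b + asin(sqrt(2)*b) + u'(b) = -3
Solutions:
 u(b) = C1 + b^4 + sqrt(3)*b^3/3 + b^2/2 - b*asin(sqrt(2)*b) - 3*b - sqrt(2)*sqrt(1 - 2*b^2)/2


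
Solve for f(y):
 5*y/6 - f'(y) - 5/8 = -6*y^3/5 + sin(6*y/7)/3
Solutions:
 f(y) = C1 + 3*y^4/10 + 5*y^2/12 - 5*y/8 + 7*cos(6*y/7)/18


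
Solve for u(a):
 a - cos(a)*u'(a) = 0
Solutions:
 u(a) = C1 + Integral(a/cos(a), a)


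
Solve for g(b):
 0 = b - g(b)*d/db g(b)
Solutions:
 g(b) = -sqrt(C1 + b^2)
 g(b) = sqrt(C1 + b^2)


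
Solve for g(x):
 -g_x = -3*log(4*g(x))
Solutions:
 -Integral(1/(log(_y) + 2*log(2)), (_y, g(x)))/3 = C1 - x


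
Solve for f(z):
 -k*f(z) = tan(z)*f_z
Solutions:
 f(z) = C1*exp(-k*log(sin(z)))


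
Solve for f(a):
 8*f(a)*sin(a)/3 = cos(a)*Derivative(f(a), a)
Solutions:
 f(a) = C1/cos(a)^(8/3)


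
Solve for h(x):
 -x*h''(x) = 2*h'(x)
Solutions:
 h(x) = C1 + C2/x


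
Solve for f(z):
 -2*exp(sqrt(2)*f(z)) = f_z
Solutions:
 f(z) = sqrt(2)*(2*log(1/(C1 + 2*z)) - log(2))/4


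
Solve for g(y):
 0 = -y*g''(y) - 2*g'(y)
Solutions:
 g(y) = C1 + C2/y


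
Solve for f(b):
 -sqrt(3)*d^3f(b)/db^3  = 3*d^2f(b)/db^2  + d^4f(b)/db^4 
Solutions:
 f(b) = C1 + C2*b + (C3*sin(3*b/2) + C4*cos(3*b/2))*exp(-sqrt(3)*b/2)


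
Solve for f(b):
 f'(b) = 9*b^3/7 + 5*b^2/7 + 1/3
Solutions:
 f(b) = C1 + 9*b^4/28 + 5*b^3/21 + b/3


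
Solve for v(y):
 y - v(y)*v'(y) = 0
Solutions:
 v(y) = -sqrt(C1 + y^2)
 v(y) = sqrt(C1 + y^2)


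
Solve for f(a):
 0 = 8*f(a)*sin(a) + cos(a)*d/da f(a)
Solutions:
 f(a) = C1*cos(a)^8


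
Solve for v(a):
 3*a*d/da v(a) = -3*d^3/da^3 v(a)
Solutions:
 v(a) = C1 + Integral(C2*airyai(-a) + C3*airybi(-a), a)


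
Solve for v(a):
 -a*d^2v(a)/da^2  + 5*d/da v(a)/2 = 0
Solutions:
 v(a) = C1 + C2*a^(7/2)


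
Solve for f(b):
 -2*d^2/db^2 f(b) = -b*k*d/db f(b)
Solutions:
 f(b) = Piecewise((-sqrt(pi)*C1*erf(b*sqrt(-k)/2)/sqrt(-k) - C2, (k > 0) | (k < 0)), (-C1*b - C2, True))


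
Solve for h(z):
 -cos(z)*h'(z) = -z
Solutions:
 h(z) = C1 + Integral(z/cos(z), z)


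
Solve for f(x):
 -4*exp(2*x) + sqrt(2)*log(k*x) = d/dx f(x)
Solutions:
 f(x) = C1 + sqrt(2)*x*log(k*x) - sqrt(2)*x - 2*exp(2*x)


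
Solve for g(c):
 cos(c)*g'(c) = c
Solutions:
 g(c) = C1 + Integral(c/cos(c), c)


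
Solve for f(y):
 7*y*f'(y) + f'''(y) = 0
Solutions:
 f(y) = C1 + Integral(C2*airyai(-7^(1/3)*y) + C3*airybi(-7^(1/3)*y), y)


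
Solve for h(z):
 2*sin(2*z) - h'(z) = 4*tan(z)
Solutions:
 h(z) = C1 + 4*log(cos(z)) - cos(2*z)


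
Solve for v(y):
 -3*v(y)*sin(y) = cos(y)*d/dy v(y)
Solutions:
 v(y) = C1*cos(y)^3


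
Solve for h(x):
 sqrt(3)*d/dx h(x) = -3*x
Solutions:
 h(x) = C1 - sqrt(3)*x^2/2


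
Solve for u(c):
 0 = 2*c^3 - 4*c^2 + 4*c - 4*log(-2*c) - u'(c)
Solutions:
 u(c) = C1 + c^4/2 - 4*c^3/3 + 2*c^2 - 4*c*log(-c) + 4*c*(1 - log(2))


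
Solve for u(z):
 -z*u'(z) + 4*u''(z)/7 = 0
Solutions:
 u(z) = C1 + C2*erfi(sqrt(14)*z/4)


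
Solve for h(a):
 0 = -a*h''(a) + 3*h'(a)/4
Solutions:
 h(a) = C1 + C2*a^(7/4)


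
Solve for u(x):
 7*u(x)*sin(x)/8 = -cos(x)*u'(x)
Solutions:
 u(x) = C1*cos(x)^(7/8)


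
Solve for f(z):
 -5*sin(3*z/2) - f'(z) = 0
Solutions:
 f(z) = C1 + 10*cos(3*z/2)/3


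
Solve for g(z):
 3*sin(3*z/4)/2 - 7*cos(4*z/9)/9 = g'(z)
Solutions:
 g(z) = C1 - 7*sin(4*z/9)/4 - 2*cos(3*z/4)


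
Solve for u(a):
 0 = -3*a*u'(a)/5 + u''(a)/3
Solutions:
 u(a) = C1 + C2*erfi(3*sqrt(10)*a/10)


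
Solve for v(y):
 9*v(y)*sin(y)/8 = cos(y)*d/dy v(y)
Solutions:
 v(y) = C1/cos(y)^(9/8)


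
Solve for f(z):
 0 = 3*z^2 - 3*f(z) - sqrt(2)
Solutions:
 f(z) = z^2 - sqrt(2)/3


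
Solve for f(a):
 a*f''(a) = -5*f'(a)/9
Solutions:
 f(a) = C1 + C2*a^(4/9)


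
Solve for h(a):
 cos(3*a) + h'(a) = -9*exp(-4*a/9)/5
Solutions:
 h(a) = C1 - sin(3*a)/3 + 81*exp(-4*a/9)/20


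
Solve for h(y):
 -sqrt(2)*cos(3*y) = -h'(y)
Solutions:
 h(y) = C1 + sqrt(2)*sin(3*y)/3


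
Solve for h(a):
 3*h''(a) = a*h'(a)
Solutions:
 h(a) = C1 + C2*erfi(sqrt(6)*a/6)


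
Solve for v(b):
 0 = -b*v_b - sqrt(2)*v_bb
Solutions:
 v(b) = C1 + C2*erf(2^(1/4)*b/2)


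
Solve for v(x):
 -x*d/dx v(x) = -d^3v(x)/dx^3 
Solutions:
 v(x) = C1 + Integral(C2*airyai(x) + C3*airybi(x), x)


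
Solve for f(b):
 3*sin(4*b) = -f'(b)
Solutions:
 f(b) = C1 + 3*cos(4*b)/4


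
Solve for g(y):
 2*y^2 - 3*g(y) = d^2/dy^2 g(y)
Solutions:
 g(y) = C1*sin(sqrt(3)*y) + C2*cos(sqrt(3)*y) + 2*y^2/3 - 4/9


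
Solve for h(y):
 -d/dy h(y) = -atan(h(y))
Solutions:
 Integral(1/atan(_y), (_y, h(y))) = C1 + y


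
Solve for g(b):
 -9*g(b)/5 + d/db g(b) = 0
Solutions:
 g(b) = C1*exp(9*b/5)


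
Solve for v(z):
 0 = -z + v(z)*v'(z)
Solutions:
 v(z) = -sqrt(C1 + z^2)
 v(z) = sqrt(C1 + z^2)


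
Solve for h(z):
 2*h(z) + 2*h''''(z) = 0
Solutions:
 h(z) = (C1*sin(sqrt(2)*z/2) + C2*cos(sqrt(2)*z/2))*exp(-sqrt(2)*z/2) + (C3*sin(sqrt(2)*z/2) + C4*cos(sqrt(2)*z/2))*exp(sqrt(2)*z/2)


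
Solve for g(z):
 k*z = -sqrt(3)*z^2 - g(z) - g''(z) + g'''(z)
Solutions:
 g(z) = C1*exp(z*(-2^(2/3)*(3*sqrt(93) + 29)^(1/3) - 2*2^(1/3)/(3*sqrt(93) + 29)^(1/3) + 4)/12)*sin(2^(1/3)*sqrt(3)*z*(-2^(1/3)*(3*sqrt(93) + 29)^(1/3) + 2/(3*sqrt(93) + 29)^(1/3))/12) + C2*exp(z*(-2^(2/3)*(3*sqrt(93) + 29)^(1/3) - 2*2^(1/3)/(3*sqrt(93) + 29)^(1/3) + 4)/12)*cos(2^(1/3)*sqrt(3)*z*(-2^(1/3)*(3*sqrt(93) + 29)^(1/3) + 2/(3*sqrt(93) + 29)^(1/3))/12) + C3*exp(z*(2*2^(1/3)/(3*sqrt(93) + 29)^(1/3) + 2 + 2^(2/3)*(3*sqrt(93) + 29)^(1/3))/6) - k*z - sqrt(3)*z^2 + 2*sqrt(3)


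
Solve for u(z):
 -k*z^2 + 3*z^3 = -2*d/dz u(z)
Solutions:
 u(z) = C1 + k*z^3/6 - 3*z^4/8


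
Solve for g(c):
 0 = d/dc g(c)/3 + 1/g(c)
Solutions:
 g(c) = -sqrt(C1 - 6*c)
 g(c) = sqrt(C1 - 6*c)


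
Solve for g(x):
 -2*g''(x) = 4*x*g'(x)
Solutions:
 g(x) = C1 + C2*erf(x)


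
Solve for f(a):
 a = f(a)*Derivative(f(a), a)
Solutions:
 f(a) = -sqrt(C1 + a^2)
 f(a) = sqrt(C1 + a^2)


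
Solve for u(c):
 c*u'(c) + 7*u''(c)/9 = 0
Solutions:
 u(c) = C1 + C2*erf(3*sqrt(14)*c/14)


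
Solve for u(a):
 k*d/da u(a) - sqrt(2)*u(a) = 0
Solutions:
 u(a) = C1*exp(sqrt(2)*a/k)


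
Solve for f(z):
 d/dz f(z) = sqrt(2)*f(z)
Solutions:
 f(z) = C1*exp(sqrt(2)*z)


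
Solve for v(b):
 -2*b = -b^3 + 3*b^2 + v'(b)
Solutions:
 v(b) = C1 + b^4/4 - b^3 - b^2


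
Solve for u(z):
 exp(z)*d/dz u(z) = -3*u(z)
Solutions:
 u(z) = C1*exp(3*exp(-z))


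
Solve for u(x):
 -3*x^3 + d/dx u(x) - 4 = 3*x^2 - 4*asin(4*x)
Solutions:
 u(x) = C1 + 3*x^4/4 + x^3 - 4*x*asin(4*x) + 4*x - sqrt(1 - 16*x^2)


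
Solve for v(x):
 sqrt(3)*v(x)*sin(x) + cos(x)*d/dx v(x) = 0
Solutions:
 v(x) = C1*cos(x)^(sqrt(3))


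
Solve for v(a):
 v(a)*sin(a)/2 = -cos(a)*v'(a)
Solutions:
 v(a) = C1*sqrt(cos(a))


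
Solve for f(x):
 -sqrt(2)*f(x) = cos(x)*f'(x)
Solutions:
 f(x) = C1*(sin(x) - 1)^(sqrt(2)/2)/(sin(x) + 1)^(sqrt(2)/2)


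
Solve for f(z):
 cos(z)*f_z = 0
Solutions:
 f(z) = C1


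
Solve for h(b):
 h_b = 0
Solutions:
 h(b) = C1


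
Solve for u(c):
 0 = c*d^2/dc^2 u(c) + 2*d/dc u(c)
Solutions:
 u(c) = C1 + C2/c


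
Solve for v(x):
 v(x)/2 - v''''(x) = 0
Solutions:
 v(x) = C1*exp(-2^(3/4)*x/2) + C2*exp(2^(3/4)*x/2) + C3*sin(2^(3/4)*x/2) + C4*cos(2^(3/4)*x/2)


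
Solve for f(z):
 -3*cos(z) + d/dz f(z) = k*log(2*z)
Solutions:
 f(z) = C1 + k*z*(log(z) - 1) + k*z*log(2) + 3*sin(z)


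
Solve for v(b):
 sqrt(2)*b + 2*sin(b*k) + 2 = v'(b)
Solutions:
 v(b) = C1 + sqrt(2)*b^2/2 + 2*b - 2*cos(b*k)/k


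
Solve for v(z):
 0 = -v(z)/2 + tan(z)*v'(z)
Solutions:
 v(z) = C1*sqrt(sin(z))


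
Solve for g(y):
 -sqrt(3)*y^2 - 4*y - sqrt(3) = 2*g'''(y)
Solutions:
 g(y) = C1 + C2*y + C3*y^2 - sqrt(3)*y^5/120 - y^4/12 - sqrt(3)*y^3/12


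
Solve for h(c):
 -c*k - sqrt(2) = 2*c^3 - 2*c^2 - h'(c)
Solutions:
 h(c) = C1 + c^4/2 - 2*c^3/3 + c^2*k/2 + sqrt(2)*c


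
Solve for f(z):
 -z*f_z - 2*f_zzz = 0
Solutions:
 f(z) = C1 + Integral(C2*airyai(-2^(2/3)*z/2) + C3*airybi(-2^(2/3)*z/2), z)


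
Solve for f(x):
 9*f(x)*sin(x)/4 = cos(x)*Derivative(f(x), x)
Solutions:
 f(x) = C1/cos(x)^(9/4)


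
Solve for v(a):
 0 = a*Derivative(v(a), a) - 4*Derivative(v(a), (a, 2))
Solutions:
 v(a) = C1 + C2*erfi(sqrt(2)*a/4)


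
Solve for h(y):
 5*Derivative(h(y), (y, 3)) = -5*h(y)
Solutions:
 h(y) = C3*exp(-y) + (C1*sin(sqrt(3)*y/2) + C2*cos(sqrt(3)*y/2))*exp(y/2)


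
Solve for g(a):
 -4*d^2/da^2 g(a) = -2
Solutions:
 g(a) = C1 + C2*a + a^2/4


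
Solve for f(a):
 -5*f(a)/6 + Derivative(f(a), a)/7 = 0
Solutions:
 f(a) = C1*exp(35*a/6)


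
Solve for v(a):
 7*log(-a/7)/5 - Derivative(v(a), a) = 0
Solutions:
 v(a) = C1 + 7*a*log(-a)/5 + 7*a*(-log(7) - 1)/5


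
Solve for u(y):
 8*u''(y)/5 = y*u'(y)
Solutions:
 u(y) = C1 + C2*erfi(sqrt(5)*y/4)


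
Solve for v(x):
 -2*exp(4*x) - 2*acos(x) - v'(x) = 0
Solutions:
 v(x) = C1 - 2*x*acos(x) + 2*sqrt(1 - x^2) - exp(4*x)/2


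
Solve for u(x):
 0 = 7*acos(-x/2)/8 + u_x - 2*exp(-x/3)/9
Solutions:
 u(x) = C1 - 7*x*acos(-x/2)/8 - 7*sqrt(4 - x^2)/8 - 2*exp(-x/3)/3


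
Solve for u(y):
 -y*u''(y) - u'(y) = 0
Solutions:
 u(y) = C1 + C2*log(y)


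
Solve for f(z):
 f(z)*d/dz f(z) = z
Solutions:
 f(z) = -sqrt(C1 + z^2)
 f(z) = sqrt(C1 + z^2)


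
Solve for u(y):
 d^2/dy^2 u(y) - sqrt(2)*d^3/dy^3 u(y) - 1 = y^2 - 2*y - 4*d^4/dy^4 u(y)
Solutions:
 u(y) = C1 + C2*y + y^4/12 + y^3*(-1 + sqrt(2))/3 + y^2*(-3/2 - sqrt(2)) + (C3*sin(sqrt(14)*y/8) + C4*cos(sqrt(14)*y/8))*exp(sqrt(2)*y/8)


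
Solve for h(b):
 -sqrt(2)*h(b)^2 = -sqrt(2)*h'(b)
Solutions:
 h(b) = -1/(C1 + b)


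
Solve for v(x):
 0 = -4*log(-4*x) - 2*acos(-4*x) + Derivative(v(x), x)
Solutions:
 v(x) = C1 + 4*x*log(-x) + 2*x*acos(-4*x) - 4*x + 8*x*log(2) + sqrt(1 - 16*x^2)/2


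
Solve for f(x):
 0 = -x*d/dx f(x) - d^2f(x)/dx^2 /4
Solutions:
 f(x) = C1 + C2*erf(sqrt(2)*x)


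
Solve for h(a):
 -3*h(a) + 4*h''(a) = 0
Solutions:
 h(a) = C1*exp(-sqrt(3)*a/2) + C2*exp(sqrt(3)*a/2)


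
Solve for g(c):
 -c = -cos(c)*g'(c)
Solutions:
 g(c) = C1 + Integral(c/cos(c), c)


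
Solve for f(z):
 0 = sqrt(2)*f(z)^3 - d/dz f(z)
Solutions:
 f(z) = -sqrt(2)*sqrt(-1/(C1 + sqrt(2)*z))/2
 f(z) = sqrt(2)*sqrt(-1/(C1 + sqrt(2)*z))/2


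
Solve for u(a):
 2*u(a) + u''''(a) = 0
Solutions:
 u(a) = (C1*sin(2^(3/4)*a/2) + C2*cos(2^(3/4)*a/2))*exp(-2^(3/4)*a/2) + (C3*sin(2^(3/4)*a/2) + C4*cos(2^(3/4)*a/2))*exp(2^(3/4)*a/2)


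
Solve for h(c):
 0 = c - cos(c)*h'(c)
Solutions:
 h(c) = C1 + Integral(c/cos(c), c)


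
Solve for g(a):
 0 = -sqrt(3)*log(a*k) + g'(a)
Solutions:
 g(a) = C1 + sqrt(3)*a*log(a*k) - sqrt(3)*a


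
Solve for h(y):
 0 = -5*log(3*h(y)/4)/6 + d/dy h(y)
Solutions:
 6*Integral(1/(-log(_y) - log(3) + 2*log(2)), (_y, h(y)))/5 = C1 - y


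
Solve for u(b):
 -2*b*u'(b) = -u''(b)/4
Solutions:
 u(b) = C1 + C2*erfi(2*b)


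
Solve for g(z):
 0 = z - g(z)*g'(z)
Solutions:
 g(z) = -sqrt(C1 + z^2)
 g(z) = sqrt(C1 + z^2)


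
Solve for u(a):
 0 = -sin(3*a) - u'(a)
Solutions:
 u(a) = C1 + cos(3*a)/3


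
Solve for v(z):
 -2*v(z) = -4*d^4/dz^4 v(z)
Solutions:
 v(z) = C1*exp(-2^(3/4)*z/2) + C2*exp(2^(3/4)*z/2) + C3*sin(2^(3/4)*z/2) + C4*cos(2^(3/4)*z/2)


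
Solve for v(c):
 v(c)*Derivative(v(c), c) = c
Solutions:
 v(c) = -sqrt(C1 + c^2)
 v(c) = sqrt(C1 + c^2)


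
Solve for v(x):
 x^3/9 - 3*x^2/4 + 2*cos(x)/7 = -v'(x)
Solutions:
 v(x) = C1 - x^4/36 + x^3/4 - 2*sin(x)/7


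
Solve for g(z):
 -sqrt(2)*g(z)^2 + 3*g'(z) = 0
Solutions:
 g(z) = -3/(C1 + sqrt(2)*z)


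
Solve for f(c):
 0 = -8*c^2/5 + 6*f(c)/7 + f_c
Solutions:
 f(c) = C1*exp(-6*c/7) + 28*c^2/15 - 196*c/45 + 686/135


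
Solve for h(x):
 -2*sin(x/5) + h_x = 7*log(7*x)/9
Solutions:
 h(x) = C1 + 7*x*log(x)/9 - 7*x/9 + 7*x*log(7)/9 - 10*cos(x/5)


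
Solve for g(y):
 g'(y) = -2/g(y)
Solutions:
 g(y) = -sqrt(C1 - 4*y)
 g(y) = sqrt(C1 - 4*y)


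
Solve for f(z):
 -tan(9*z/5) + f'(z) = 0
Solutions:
 f(z) = C1 - 5*log(cos(9*z/5))/9


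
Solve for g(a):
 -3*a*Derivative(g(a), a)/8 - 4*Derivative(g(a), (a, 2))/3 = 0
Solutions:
 g(a) = C1 + C2*erf(3*a/8)


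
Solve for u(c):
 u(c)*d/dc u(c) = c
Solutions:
 u(c) = -sqrt(C1 + c^2)
 u(c) = sqrt(C1 + c^2)


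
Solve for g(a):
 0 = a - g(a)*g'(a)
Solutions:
 g(a) = -sqrt(C1 + a^2)
 g(a) = sqrt(C1 + a^2)


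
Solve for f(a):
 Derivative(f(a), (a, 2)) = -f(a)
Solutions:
 f(a) = C1*sin(a) + C2*cos(a)
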